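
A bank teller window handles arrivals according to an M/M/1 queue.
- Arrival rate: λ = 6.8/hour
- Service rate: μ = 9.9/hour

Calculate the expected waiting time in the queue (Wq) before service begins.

First, compute utilization: ρ = λ/μ = 6.8/9.9 = 0.6869
For M/M/1: Wq = λ/(μ(μ-λ))
Wq = 6.8/(9.9 × (9.9-6.8))
Wq = 6.8/(9.9 × 3.10)
Wq = 0.2216 hours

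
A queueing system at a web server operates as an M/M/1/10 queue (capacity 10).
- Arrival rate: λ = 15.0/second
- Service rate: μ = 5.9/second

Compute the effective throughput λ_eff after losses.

ρ = λ/μ = 15.0/5.9 = 2.5424
P₀ = (1-ρ)/(1-ρ^(K+1)) = (1-2.5424)/(1-2.5424^11) = -1.5424/-28685.8378 = 0.00005377
P_K = P₀×ρ^K = 0.00005377 × 2.5424^10 = 0.00005377 × 11283.3692 = 0.6067
λ_eff = λ(1-P_K) = 15.0 × (1 - 0.60669) = 15.0 × 0.39331 = 5.8997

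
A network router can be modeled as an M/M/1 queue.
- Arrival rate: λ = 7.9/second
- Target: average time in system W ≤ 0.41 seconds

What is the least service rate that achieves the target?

For M/M/1: W = 1/(μ-λ)
Need W ≤ 0.41, so 1/(μ-λ) ≤ 0.41
μ - λ ≥ 1/0.41 = 2.4390
μ ≥ 7.9 + 2.4390 = 10.3390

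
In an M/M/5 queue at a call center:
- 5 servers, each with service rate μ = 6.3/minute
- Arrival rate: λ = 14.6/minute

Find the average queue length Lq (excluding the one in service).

Traffic intensity: ρ = λ/(cμ) = 14.6/(5×6.3) = 0.4635
Since ρ = 0.4635 < 1, system is stable.
Offered load a = λ/μ = cρ = 14.6/6.3 = 2.3175
P₀ = [ Σₙ₌₀^4 aⁿ/n! + a^5/(5!(1-ρ)) ]⁻¹
Σ = a^0/0! + a^1/1! + a^2/2! + a^3/3! + a^4/4! = 1.0000 + 2.3175 + 2.6853 + 2.0744 + 1.2018 = 9.2790
a^5/(5!(1-ρ)) = 66.8439/(120 × 0.5365) = 1.0383
P₀ = 1/(9.27895 + 1.03826) = 0.09693
Lq = P₀·a^5·ρ / (5!(1-ρ)²) = 0.096925 × 66.8439 × 0.46349 / (120 × 0.28784) = 0.08694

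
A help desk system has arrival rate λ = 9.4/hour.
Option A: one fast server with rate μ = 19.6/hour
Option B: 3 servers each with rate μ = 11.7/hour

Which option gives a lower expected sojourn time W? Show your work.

Option A: single server μ = 19.6 (M/M/1)
  ρ_A = 9.4/19.6 = 0.4796
  W_A = 1/(μ-λ) = 1/(19.6-9.4) = 1/10.20 = 0.09804

Option B: 3 servers μ = 11.7 (M/M/3)
  ρ_B = λ/(cμ) = 9.4/(3×11.7) = 0.2678
  Offered load a = λ/μ = cρ = 9.4/11.7 = 0.8034
  P₀ = [ Σₙ₌₀^2 aⁿ/n! + a^3/(3!(1-ρ)) ]⁻¹
  Σ = a^0/0! + a^1/1! + a^2/2! = 1.0000 + 0.80342 + 0.32274 = 2.1262
  a^3/(3!(1-ρ)) = 0.5186/(6 × 0.7322) = 0.1180
  P₀ = 1/(2.1262 + 0.1180) = 0.4456
  Lq = P₀·a^3·ρ / (3!(1-ρ)²) = 0.4456 × 0.5186 × 0.2678 / (6 × 0.5361) = 0.01924
  Wq_B = Lq/λ = 0.01924/9.4 = 0.002047
  W_B = Wq_B + 1/μ = 0.002047 + 0.08547 = 0.08752

Since W_B = 0.08752 < W_A = 0.09804, Option B (multiple servers) has the shorter time in system.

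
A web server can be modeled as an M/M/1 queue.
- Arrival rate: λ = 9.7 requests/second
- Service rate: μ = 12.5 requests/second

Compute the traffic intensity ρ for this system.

Server utilization: ρ = λ/μ
ρ = 9.7/12.5 = 0.7760
The server is busy 77.60% of the time.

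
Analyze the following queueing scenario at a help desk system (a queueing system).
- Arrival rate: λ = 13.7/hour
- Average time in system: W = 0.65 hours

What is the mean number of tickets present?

Little's Law: L = λW
L = 13.7 × 0.65 = 8.9050 tickets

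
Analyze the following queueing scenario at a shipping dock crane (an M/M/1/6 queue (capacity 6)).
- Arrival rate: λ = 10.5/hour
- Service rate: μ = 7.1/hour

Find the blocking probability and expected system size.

ρ = λ/μ = 10.5/7.1 = 1.4789
P₀ = (1-ρ)/(1-ρ^(K+1)) = (1-1.4789)/(1-1.4789^7) = -0.4789/-14.4729 = 0.03309
P_K = P₀×ρ^K = 0.03309 × 1.4789^6 = 0.03309 × 10.4624 = 0.3462
Blocking probability P_6 = 0.3462 (34.62%)
L = ρ[1 - (K+1)ρ^K + Kρ^(K+1)] / [(1-ρ)(1-ρ^(K+1))]
L = 1.4789 × (1 - 7×10.46244 + 6×15.47290) / ((1 - 1.4789) × (1 - 15.47290)) = 4.3955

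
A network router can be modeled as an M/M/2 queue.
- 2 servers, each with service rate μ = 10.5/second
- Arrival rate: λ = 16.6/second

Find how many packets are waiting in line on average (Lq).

Traffic intensity: ρ = λ/(cμ) = 16.6/(2×10.5) = 0.7905
Since ρ = 0.7905 < 1, system is stable.
Offered load a = λ/μ = cρ = 16.6/10.5 = 1.5810
P₀ = [ Σₙ₌₀^1 aⁿ/n! + a^2/(2!(1-ρ)) ]⁻¹
Σ = a^0/0! + a^1/1! = 1.0000 + 1.5810 = 2.5810
a^2/(2!(1-ρ)) = 2.49941/(2 × 0.209524) = 5.9645
P₀ = 1/(2.5810 + 5.9645) = 0.1170
Lq = P₀·a^2·ρ / (2!(1-ρ)²) = 0.11702 × 2.4994 × 0.79048 / (2 × 0.043900) = 2.6333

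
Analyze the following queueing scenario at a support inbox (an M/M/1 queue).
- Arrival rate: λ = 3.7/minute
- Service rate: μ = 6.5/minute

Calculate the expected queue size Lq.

ρ = λ/μ = 3.7/6.5 = 0.5692
For M/M/1: Lq = λ²/(μ(μ-λ))
Lq = 13.69/(6.5 × 2.80)
Lq = 0.7522 emails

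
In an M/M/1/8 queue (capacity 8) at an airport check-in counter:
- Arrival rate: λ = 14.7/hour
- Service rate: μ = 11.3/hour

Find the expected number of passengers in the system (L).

ρ = λ/μ = 14.7/11.3 = 1.30088
P₀ = (1-ρ)/(1-ρ^(K+1)) = (1-1.30088)/(1-1.30088^9) = -0.3009/-9.6693 = 0.03112
P_K = P₀×ρ^K = 0.03112 × 1.30088^8 = 0.03112 × 8.2016 = 0.2552
L = ρ[1 - (K+1)ρ^K + Kρ^(K+1)] / [(1-ρ)(1-ρ^(K+1))]
L = 1.30088 × (1 - 9×8.2016 + 8×10.6693) / ((1 - 1.30088) × (1 - 10.6693)) = 5.6072 passengers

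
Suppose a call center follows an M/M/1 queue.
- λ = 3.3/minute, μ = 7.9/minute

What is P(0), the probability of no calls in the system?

ρ = λ/μ = 3.3/7.9 = 0.4177
P(0) = 1 - ρ = 1 - 0.4177 = 0.5823
The server is idle 58.23% of the time.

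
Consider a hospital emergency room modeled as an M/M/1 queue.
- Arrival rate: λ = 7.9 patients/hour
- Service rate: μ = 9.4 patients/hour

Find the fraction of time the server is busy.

Server utilization: ρ = λ/μ
ρ = 7.9/9.4 = 0.8404
The server is busy 84.04% of the time.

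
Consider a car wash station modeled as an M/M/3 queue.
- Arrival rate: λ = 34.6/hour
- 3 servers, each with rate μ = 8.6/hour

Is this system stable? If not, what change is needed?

Stability requires ρ = λ/(cμ) < 1
ρ = 34.6/(3 × 8.6) = 34.6/25.80 = 1.3411
Since 1.3411 ≥ 1, the system is UNSTABLE.
Need c > λ/μ = 34.6/8.6 = 4.02.
Minimum servers needed: c = 5.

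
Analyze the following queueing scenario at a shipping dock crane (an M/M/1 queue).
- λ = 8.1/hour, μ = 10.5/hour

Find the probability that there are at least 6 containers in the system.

ρ = λ/μ = 8.1/10.5 = 0.77143
P(N ≥ n) = ρⁿ
P(N ≥ 6) = 0.77143^6
P(N ≥ 6) = 0.2108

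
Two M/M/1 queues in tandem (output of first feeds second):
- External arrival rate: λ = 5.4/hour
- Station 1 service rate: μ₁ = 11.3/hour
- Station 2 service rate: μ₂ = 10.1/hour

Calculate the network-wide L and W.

By Jackson's theorem, each station behaves as independent M/M/1.
Station 1: ρ₁ = 5.4/11.3 = 0.4779, L₁ = ρ₁/(1-ρ₁) = λ/(μ₁-λ) = 5.4/5.90 = 0.9153
Station 2: ρ₂ = 5.4/10.1 = 0.5347, L₂ = ρ₂/(1-ρ₂) = λ/(μ₂-λ) = 5.4/4.70 = 1.1489
Total: L = L₁ + L₂ = 0.9153 + 1.1489 = 2.0642
W = L/λ = 2.0642/5.4 = 0.3823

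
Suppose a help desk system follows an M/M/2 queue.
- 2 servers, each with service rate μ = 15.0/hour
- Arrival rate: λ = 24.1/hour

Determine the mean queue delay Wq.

Traffic intensity: ρ = λ/(cμ) = 24.1/(2×15.0) = 0.8033
Since ρ = 0.8033 < 1, system is stable.
Offered load a = λ/μ = cρ = 24.1/15.0 = 1.6067
P₀ = [ Σₙ₌₀^1 aⁿ/n! + a^2/(2!(1-ρ)) ]⁻¹
Σ = a^0/0! + a^1/1! = 1.0000 + 1.6067 = 2.6067
a^2/(2!(1-ρ)) = 2.5814/(2 × 0.19667) = 6.5628
P₀ = 1/(2.6067 + 6.5628) = 0.1091
Lq = P₀·a^2·ρ / (2!(1-ρ)²) = 0.10906 × 2.5814 × 0.80333 / (2 × 0.038678) = 2.9236
Wq = Lq/λ = 2.9236/24.1 = 0.1213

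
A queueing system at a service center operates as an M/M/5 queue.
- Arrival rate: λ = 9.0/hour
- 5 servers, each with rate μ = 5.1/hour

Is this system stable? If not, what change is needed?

Stability requires ρ = λ/(cμ) < 1
ρ = 9.0/(5 × 5.1) = 9.0/25.50 = 0.3529
Since 0.3529 < 1, the system is STABLE.
The servers are busy 35.29% of the time.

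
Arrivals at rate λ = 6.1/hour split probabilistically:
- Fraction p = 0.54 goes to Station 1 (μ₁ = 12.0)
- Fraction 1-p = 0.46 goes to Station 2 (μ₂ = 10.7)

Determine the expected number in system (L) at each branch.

Effective rates: λ₁ = 6.1×0.54 = 3.294, λ₂ = 6.1×0.46 = 2.806
Station 1: ρ₁ = 3.294/12.0 = 0.2745, L₁ = ρ₁/(1-ρ₁) = 0.2745/(1-0.2745) = 0.3784
Station 2: ρ₂ = 2.806/10.7 = 0.26224, L₂ = ρ₂/(1-ρ₂) = 0.26224/(1-0.26224) = 0.3555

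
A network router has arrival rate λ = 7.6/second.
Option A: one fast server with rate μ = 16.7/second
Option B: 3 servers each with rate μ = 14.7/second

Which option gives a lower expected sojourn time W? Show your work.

Option A: single server μ = 16.7 (M/M/1)
  ρ_A = 7.6/16.7 = 0.4551
  W_A = 1/(μ-λ) = 1/(16.7-7.6) = 1/9.10 = 0.1099

Option B: 3 servers μ = 14.7 (M/M/3)
  ρ_B = λ/(cμ) = 7.6/(3×14.7) = 0.1723
  Offered load a = λ/μ = cρ = 7.6/14.7 = 0.5170
  P₀ = [ Σₙ₌₀^2 aⁿ/n! + a^3/(3!(1-ρ)) ]⁻¹
  Σ = a^0/0! + a^1/1! + a^2/2! = 1.0000 + 0.51701 + 0.13365 = 1.6507
  a^3/(3!(1-ρ)) = 0.1382/(6 × 0.8277) = 0.02783
  P₀ = 1/(1.6507 + 0.02783) = 0.5958
  Lq = P₀·a^3·ρ / (3!(1-ρ)²) = 0.5958 × 0.1382 × 0.1723 / (6 × 0.6850) = 0.003452
  Wq_B = Lq/λ = 0.003452/7.6 = 0.0004542
  W_B = Wq_B + 1/μ = 0.0004542 + 0.06803 = 0.06848

Since W_B = 0.06848 < W_A = 0.1099, Option B (multiple servers) has the shorter time in system.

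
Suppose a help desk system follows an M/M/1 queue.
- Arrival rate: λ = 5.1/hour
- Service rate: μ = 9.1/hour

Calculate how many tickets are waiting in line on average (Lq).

ρ = λ/μ = 5.1/9.1 = 0.5604
For M/M/1: Lq = λ²/(μ(μ-λ))
Lq = 26.01/(9.1 × 4.00)
Lq = 0.7146 tickets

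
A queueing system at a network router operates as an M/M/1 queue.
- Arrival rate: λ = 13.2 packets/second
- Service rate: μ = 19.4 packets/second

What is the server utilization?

Server utilization: ρ = λ/μ
ρ = 13.2/19.4 = 0.6804
The server is busy 68.04% of the time.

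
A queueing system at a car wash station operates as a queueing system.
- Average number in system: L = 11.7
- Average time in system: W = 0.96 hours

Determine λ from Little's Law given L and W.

Little's Law: L = λW, so λ = L/W
λ = 11.7/0.96 = 12.1875 cars/hour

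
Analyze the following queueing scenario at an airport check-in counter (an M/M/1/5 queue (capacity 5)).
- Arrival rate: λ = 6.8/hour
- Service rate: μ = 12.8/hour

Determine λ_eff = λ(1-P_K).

ρ = λ/μ = 6.8/12.8 = 0.53125
P₀ = (1-ρ)/(1-ρ^(K+1)) = (1-0.53125)/(1-0.53125^6) = 0.46875/0.97752 = 0.4795
P_K = P₀×ρ^K = 0.4795 × 0.53125^5 = 0.4795 × 0.04232 = 0.02029
λ_eff = λ(1-P_K) = 6.8 × (1 - 0.02029) = 6.8 × 0.9797 = 6.6620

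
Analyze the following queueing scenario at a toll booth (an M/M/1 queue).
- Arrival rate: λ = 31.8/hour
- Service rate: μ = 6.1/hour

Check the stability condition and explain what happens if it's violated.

Stability requires ρ = λ/(cμ) < 1
ρ = 31.8/(1 × 6.1) = 31.8/6.10 = 5.2131
Since 5.2131 ≥ 1, the system is UNSTABLE.
Queue grows without bound. Need μ > λ = 31.8.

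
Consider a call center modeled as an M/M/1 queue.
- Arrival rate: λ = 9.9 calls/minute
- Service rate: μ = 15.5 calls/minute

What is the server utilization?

Server utilization: ρ = λ/μ
ρ = 9.9/15.5 = 0.6387
The server is busy 63.87% of the time.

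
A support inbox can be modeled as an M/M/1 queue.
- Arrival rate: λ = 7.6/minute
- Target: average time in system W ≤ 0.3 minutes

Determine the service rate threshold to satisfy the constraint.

For M/M/1: W = 1/(μ-λ)
Need W ≤ 0.3, so 1/(μ-λ) ≤ 0.3
μ - λ ≥ 1/0.3 = 3.3333
μ ≥ 7.6 + 3.3333 = 10.9333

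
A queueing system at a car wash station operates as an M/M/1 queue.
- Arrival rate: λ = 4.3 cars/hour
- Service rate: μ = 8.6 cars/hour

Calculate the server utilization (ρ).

Server utilization: ρ = λ/μ
ρ = 4.3/8.6 = 0.5000
The server is busy 50.00% of the time.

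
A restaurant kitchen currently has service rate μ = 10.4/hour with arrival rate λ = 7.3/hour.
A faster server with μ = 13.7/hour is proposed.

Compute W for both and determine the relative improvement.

System 1: ρ₁ = 7.3/10.4 = 0.7019, W₁ = 1/(10.4-7.3) = 0.32258
System 2: ρ₂ = 7.3/13.7 = 0.5328, W₂ = 1/(13.7-7.3) = 0.15625
Improvement: (W₁-W₂)/W₁ = (0.32258-0.15625)/0.32258 = 51.56%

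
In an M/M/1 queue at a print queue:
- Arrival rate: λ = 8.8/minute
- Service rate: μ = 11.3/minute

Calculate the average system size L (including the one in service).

ρ = λ/μ = 8.8/11.3 = 0.7788
For M/M/1: L = λ/(μ-λ)
L = 8.8/(11.3-8.8) = 8.8/2.50
L = 3.5200 jobs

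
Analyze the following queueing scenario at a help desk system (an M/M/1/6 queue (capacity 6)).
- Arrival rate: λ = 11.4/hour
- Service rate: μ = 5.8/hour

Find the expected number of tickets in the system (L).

ρ = λ/μ = 11.4/5.8 = 1.9655
P₀ = (1-ρ)/(1-ρ^(K+1)) = (1-1.9655)/(1-1.9655^7) = -0.9655/-112.3212 = 0.008596
P_K = P₀×ρ^K = 0.008596 × 1.9655^6 = 0.008596 × 57.6552 = 0.4956
L = ρ[1 - (K+1)ρ^K + Kρ^(K+1)] / [(1-ρ)(1-ρ^(K+1))]
L = 1.9655 × (1 - 7×57.6552 + 6×113.3212) / ((1 - 1.9655) × (1 - 113.3212)) = 5.0266 tickets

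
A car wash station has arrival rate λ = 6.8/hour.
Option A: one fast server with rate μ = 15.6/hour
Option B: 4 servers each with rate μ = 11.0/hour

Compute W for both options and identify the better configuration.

Option A: single server μ = 15.6 (M/M/1)
  ρ_A = 6.8/15.6 = 0.4359
  W_A = 1/(μ-λ) = 1/(15.6-6.8) = 1/8.80 = 0.1136

Option B: 4 servers μ = 11.0 (M/M/4)
  ρ_B = λ/(cμ) = 6.8/(4×11.0) = 0.1545
  Offered load a = λ/μ = cρ = 6.8/11.0 = 0.6182
  P₀ = [ Σₙ₌₀^3 aⁿ/n! + a^4/(4!(1-ρ)) ]⁻¹
  Σ = a^0/0! + a^1/1! + a^2/2! + a^3/3! = 1.0000 + 0.61818 + 0.19107 + 0.039373 = 1.8486
  a^4/(4!(1-ρ)) = 0.14604/(24 × 0.84545) = 0.007197
  P₀ = 1/(1.84863 + 0.00719720) = 0.5388
  Lq = P₀·a^4·ρ / (4!(1-ρ)²) = 0.53884 × 0.14604 × 0.15455 / (24 × 0.71479) = 0.0007089
  Wq_B = Lq/λ = 0.0007089/6.8 = 0.0001043
  W_B = Wq_B + 1/μ = 0.0001043 + 0.09091 = 0.09101

Since W_B = 0.09101 < W_A = 0.1136, Option B (multiple servers) has the shorter time in system.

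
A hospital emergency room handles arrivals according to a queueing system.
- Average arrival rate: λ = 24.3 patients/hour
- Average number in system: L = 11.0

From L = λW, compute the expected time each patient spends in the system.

Little's Law: L = λW, so W = L/λ
W = 11.0/24.3 = 0.4527 hours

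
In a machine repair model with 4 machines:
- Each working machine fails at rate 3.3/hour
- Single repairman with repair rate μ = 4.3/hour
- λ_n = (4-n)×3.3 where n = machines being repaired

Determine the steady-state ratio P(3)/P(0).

P(3)/P(0) = ∏_{i=0}^{3-1} λ_i/μ_{i+1}
= (4-0)×3.3/4.3 × (4-1)×3.3/4.3 × (4-2)×3.3/4.3
= 10.8480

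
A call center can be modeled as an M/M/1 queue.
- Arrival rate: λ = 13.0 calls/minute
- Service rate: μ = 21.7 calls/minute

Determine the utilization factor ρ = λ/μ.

Server utilization: ρ = λ/μ
ρ = 13.0/21.7 = 0.5991
The server is busy 59.91% of the time.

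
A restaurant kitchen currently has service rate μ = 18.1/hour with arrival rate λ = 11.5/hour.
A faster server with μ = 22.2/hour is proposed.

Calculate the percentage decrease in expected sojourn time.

System 1: ρ₁ = 11.5/18.1 = 0.6354, W₁ = 1/(18.1-11.5) = 0.15152
System 2: ρ₂ = 11.5/22.2 = 0.5180, W₂ = 1/(22.2-11.5) = 0.093458
Improvement: (W₁-W₂)/W₁ = (0.15152-0.093458)/0.15152 = 38.32%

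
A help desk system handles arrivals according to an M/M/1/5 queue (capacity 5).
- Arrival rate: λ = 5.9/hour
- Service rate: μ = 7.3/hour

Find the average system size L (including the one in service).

ρ = λ/μ = 5.9/7.3 = 0.80822
P₀ = (1-ρ)/(1-ρ^(K+1)) = (1-0.80822)/(1-0.80822^6) = 0.1918/0.7213 = 0.2659
P_K = P₀×ρ^K = 0.265891 × 0.80822^5 = 0.265891 × 0.344864 = 0.09170
L = ρ[1 - (K+1)ρ^K + Kρ^(K+1)] / [(1-ρ)(1-ρ^(K+1))]
L = 0.80822 × (1 - 6×0.344864 + 5×0.278726) / ((1 - 0.80822) × (1 - 0.278726)) = 1.8957 tickets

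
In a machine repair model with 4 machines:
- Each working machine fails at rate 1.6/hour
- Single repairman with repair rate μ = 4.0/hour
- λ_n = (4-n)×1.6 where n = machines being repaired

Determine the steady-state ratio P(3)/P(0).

P(3)/P(0) = ∏_{i=0}^{3-1} λ_i/μ_{i+1}
= (4-0)×1.6/4.0 × (4-1)×1.6/4.0 × (4-2)×1.6/4.0
= 1.5360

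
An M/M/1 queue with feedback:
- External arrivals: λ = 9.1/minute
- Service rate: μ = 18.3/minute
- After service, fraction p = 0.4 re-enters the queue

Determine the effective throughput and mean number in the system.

Effective arrival rate: λ_eff = λ/(1-p) = 9.1/(1-0.4) = 9.1/0.60 = 15.1667
ρ = λ_eff/μ = 15.1667/18.3 = 0.82878
L = ρ/(1-ρ) = 0.82878/(1-0.82878) = 4.8404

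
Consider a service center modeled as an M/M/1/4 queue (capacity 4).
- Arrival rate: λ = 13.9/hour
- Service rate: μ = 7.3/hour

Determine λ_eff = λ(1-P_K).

ρ = λ/μ = 13.9/7.3 = 1.9041
P₀ = (1-ρ)/(1-ρ^(K+1)) = (1-1.9041)/(1-1.9041^5) = -0.9041/-24.0293 = 0.03762
P_K = P₀×ρ^K = 0.037625 × 1.9041^4 = 0.037625 × 13.1450 = 0.4946
λ_eff = λ(1-P_K) = 13.9 × (1 - 0.49458) = 13.9 × 0.50542 = 7.0253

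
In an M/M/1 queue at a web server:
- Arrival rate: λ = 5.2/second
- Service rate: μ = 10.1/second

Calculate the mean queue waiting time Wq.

First, compute utilization: ρ = λ/μ = 5.2/10.1 = 0.5149
For M/M/1: Wq = λ/(μ(μ-λ))
Wq = 5.2/(10.1 × (10.1-5.2))
Wq = 5.2/(10.1 × 4.90)
Wq = 0.1051 seconds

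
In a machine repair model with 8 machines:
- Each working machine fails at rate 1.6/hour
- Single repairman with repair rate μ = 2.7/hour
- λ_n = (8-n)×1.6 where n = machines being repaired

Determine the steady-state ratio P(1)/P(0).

P(1)/P(0) = ∏_{i=0}^{1-1} λ_i/μ_{i+1}
= (8-0)×1.6/2.7
= 4.7407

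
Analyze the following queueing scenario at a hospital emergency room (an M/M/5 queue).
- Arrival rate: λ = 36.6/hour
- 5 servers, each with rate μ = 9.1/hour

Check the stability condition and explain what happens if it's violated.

Stability requires ρ = λ/(cμ) < 1
ρ = 36.6/(5 × 9.1) = 36.6/45.50 = 0.8044
Since 0.8044 < 1, the system is STABLE.
The servers are busy 80.44% of the time.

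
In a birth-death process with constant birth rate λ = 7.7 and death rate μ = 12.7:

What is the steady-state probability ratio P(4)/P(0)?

For constant rates: P(n)/P(0) = (λ/μ)^n
P(4)/P(0) = (7.7/12.7)^4 = 0.6063^4 = 0.1351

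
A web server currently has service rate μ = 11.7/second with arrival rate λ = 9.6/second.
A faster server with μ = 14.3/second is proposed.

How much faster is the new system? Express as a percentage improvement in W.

System 1: ρ₁ = 9.6/11.7 = 0.8205, W₁ = 1/(11.7-9.6) = 0.47619
System 2: ρ₂ = 9.6/14.3 = 0.6713, W₂ = 1/(14.3-9.6) = 0.21277
Improvement: (W₁-W₂)/W₁ = (0.47619-0.21277)/0.47619 = 55.32%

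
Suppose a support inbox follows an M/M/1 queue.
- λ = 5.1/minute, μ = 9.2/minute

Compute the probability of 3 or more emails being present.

ρ = λ/μ = 5.1/9.2 = 0.55435
P(N ≥ n) = ρⁿ
P(N ≥ 3) = 0.55435^3
P(N ≥ 3) = 0.1704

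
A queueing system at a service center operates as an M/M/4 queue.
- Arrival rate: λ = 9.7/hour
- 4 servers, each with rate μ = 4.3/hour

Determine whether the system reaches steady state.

Stability requires ρ = λ/(cμ) < 1
ρ = 9.7/(4 × 4.3) = 9.7/17.20 = 0.5640
Since 0.5640 < 1, the system is STABLE.
The servers are busy 56.40% of the time.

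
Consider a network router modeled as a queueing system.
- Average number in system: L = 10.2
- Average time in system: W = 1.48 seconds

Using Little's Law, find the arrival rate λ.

Little's Law: L = λW, so λ = L/W
λ = 10.2/1.48 = 6.8919 packets/second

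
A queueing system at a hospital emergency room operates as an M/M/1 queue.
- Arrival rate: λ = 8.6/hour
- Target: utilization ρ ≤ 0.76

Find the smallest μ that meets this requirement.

ρ = λ/μ, so μ = λ/ρ
μ ≥ 8.6/0.76 = 11.3158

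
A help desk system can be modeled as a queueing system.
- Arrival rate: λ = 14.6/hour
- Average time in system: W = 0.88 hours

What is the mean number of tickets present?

Little's Law: L = λW
L = 14.6 × 0.88 = 12.8480 tickets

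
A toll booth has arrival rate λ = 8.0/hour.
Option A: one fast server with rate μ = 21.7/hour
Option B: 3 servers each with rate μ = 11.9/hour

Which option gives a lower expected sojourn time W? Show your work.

Option A: single server μ = 21.7 (M/M/1)
  ρ_A = 8.0/21.7 = 0.3687
  W_A = 1/(μ-λ) = 1/(21.7-8.0) = 1/13.70 = 0.07299

Option B: 3 servers μ = 11.9 (M/M/3)
  ρ_B = λ/(cμ) = 8.0/(3×11.9) = 0.2241
  Offered load a = λ/μ = cρ = 8.0/11.9 = 0.6723
  P₀ = [ Σₙ₌₀^2 aⁿ/n! + a^3/(3!(1-ρ)) ]⁻¹
  Σ = a^0/0! + a^1/1! + a^2/2! = 1.0000 + 0.67227 + 0.22597 = 1.8982
  a^3/(3!(1-ρ)) = 0.3038/(6 × 0.7759) = 0.06526
  P₀ = 1/(1.8982 + 0.06526) = 0.5093
  Lq = P₀·a^3·ρ / (3!(1-ρ)²) = 0.50929 × 0.30383 × 0.22409 / (6 × 0.60204) = 0.009599
  Wq_B = Lq/λ = 0.009599/8.0 = 0.001200
  W_B = Wq_B + 1/μ = 0.001200 + 0.08403 = 0.08523

Since W_A = 0.07299 < W_B = 0.08523, Option A (single fast server) has the shorter time in system.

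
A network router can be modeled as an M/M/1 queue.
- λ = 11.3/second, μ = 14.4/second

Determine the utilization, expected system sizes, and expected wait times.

Step 1: ρ = λ/μ = 11.3/14.4 = 0.7847
Step 2: L = λ/(μ-λ) = 11.3/3.10 = 3.6452
Step 3: Lq = λ²/(μ(μ-λ)) = 127.69/(14.4×3.10) = 2.8604
Step 4: W = 1/(μ-λ) = 1/3.10 = 0.32258
Step 5: Wq = λ/(μ(μ-λ)) = 11.3/(14.4×3.10) = 0.2531
Step 6: P(0) = 1-ρ = 0.2153
Verify: L = λW = 11.3×0.32258 = 3.6452 ✔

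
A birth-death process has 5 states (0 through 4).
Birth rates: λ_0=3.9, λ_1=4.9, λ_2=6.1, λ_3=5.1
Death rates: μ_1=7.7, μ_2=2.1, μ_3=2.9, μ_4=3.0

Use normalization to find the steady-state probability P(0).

Ratios P(n)/P(0) = (λ₀···λₙ₋₁)/(μ₁···μₙ):
P(1)/P(0) = (3.9)/(7.7) = 0.5065
P(2)/P(0) = (3.9×4.9)/(7.7×2.1) = 1.1818
P(3)/P(0) = (3.9×4.9×6.1)/(7.7×2.1×2.9) = 2.4859
P(4)/P(0) = (3.9×4.9×6.1×5.1)/(7.7×2.1×2.9×3.0) = 4.2260

Normalization: ∑ P(n) = 1
P(0) × (1.0000 + 0.5065 + 1.1818 + 2.4859 + 4.2260) = 1
P(0) × 9.4002 = 1
P(0) = 1/9.4002 = 0.1064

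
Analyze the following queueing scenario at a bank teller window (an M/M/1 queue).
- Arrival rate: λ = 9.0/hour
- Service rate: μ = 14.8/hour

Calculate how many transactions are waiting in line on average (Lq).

ρ = λ/μ = 9.0/14.8 = 0.6081
For M/M/1: Lq = λ²/(μ(μ-λ))
Lq = 81.00/(14.8 × 5.80)
Lq = 0.9436 transactions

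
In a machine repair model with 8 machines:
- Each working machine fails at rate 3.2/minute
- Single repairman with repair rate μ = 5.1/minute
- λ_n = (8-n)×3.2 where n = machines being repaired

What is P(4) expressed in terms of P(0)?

P(4)/P(0) = ∏_{i=0}^{4-1} λ_i/μ_{i+1}
= (8-0)×3.2/5.1 × (8-1)×3.2/5.1 × (8-2)×3.2/5.1 × (8-3)×3.2/5.1
= 260.3925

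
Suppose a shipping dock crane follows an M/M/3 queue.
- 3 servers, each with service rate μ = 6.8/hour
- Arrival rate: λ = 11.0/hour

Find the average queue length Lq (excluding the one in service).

Traffic intensity: ρ = λ/(cμ) = 11.0/(3×6.8) = 0.5392
Since ρ = 0.5392 < 1, system is stable.
Offered load a = λ/μ = cρ = 11.0/6.8 = 1.6176
P₀ = [ Σₙ₌₀^2 aⁿ/n! + a^3/(3!(1-ρ)) ]⁻¹
Σ = a^0/0! + a^1/1! + a^2/2! = 1.0000 + 1.6176 + 1.3084 = 3.9260
a^3/(3!(1-ρ)) = 4.2330/(6 × 0.46078) = 1.5311
P₀ = 1/(3.9260 + 1.5311) = 0.1832
Lq = P₀·a^3·ρ / (3!(1-ρ)²) = 0.1832 × 4.2330 × 0.5392 / (6 × 0.2123) = 0.3283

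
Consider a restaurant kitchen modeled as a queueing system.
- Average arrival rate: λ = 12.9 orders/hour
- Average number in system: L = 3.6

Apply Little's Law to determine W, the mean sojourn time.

Little's Law: L = λW, so W = L/λ
W = 3.6/12.9 = 0.2791 hours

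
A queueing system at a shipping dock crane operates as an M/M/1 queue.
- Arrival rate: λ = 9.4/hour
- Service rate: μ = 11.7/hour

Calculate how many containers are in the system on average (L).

ρ = λ/μ = 9.4/11.7 = 0.8034
For M/M/1: L = λ/(μ-λ)
L = 9.4/(11.7-9.4) = 9.4/2.30
L = 4.0870 containers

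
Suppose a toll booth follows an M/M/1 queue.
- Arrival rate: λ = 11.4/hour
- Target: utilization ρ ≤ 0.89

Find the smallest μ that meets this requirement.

ρ = λ/μ, so μ = λ/ρ
μ ≥ 11.4/0.89 = 12.8090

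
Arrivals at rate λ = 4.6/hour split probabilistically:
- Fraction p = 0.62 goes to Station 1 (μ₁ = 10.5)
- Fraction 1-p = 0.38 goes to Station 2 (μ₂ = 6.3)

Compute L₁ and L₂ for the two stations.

Effective rates: λ₁ = 4.6×0.62 = 2.852, λ₂ = 4.6×0.38 = 1.748
Station 1: ρ₁ = 2.852/10.5 = 0.2716, L₁ = ρ₁/(1-ρ₁) = 0.2716/(1-0.2716) = 0.3729
Station 2: ρ₂ = 1.748/6.3 = 0.27746, L₂ = ρ₂/(1-ρ₂) = 0.27746/(1-0.27746) = 0.3840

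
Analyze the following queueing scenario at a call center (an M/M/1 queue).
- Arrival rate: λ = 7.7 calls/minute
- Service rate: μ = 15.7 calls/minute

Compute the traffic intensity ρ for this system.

Server utilization: ρ = λ/μ
ρ = 7.7/15.7 = 0.4904
The server is busy 49.04% of the time.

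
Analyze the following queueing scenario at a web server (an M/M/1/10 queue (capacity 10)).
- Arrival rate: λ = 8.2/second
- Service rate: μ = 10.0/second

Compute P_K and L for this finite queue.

ρ = λ/μ = 8.2/10.0 = 0.8200
P₀ = (1-ρ)/(1-ρ^(K+1)) = (1-0.8200)/(1-0.8200^11) = 0.1800/0.8873 = 0.2029
P_K = P₀×ρ^K = 0.2029 × 0.8200^10 = 0.2029 × 0.1374 = 0.02788
Blocking probability P_10 = 0.02788 (2.79%)
L = ρ[1 - (K+1)ρ^K + Kρ^(K+1)] / [(1-ρ)(1-ρ^(K+1))]
L = 0.8200 × (1 - 11×0.13745 + 10×0.11271) / ((1 - 0.8200) × (1 - 0.11271)) = 3.1583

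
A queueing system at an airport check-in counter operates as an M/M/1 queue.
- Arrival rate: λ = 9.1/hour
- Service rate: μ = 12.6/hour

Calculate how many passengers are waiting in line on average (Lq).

ρ = λ/μ = 9.1/12.6 = 0.7222
For M/M/1: Lq = λ²/(μ(μ-λ))
Lq = 82.81/(12.6 × 3.50)
Lq = 1.8778 passengers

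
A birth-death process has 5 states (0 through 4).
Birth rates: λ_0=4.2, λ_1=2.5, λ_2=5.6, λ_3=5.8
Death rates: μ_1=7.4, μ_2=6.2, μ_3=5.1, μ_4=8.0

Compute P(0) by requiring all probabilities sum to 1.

Ratios P(n)/P(0) = (λ₀···λₙ₋₁)/(μ₁···μₙ):
P(1)/P(0) = (4.2)/(7.4) = 0.56757
P(2)/P(0) = (4.2×2.5)/(7.4×6.2) = 0.22886
P(3)/P(0) = (4.2×2.5×5.6)/(7.4×6.2×5.1) = 0.25129
P(4)/P(0) = (4.2×2.5×5.6×5.8)/(7.4×6.2×5.1×8.0) = 0.18219

Normalization: ∑ P(n) = 1
P(0) × (1.0000 + 0.56757 + 0.22886 + 0.25129 + 0.18219) = 1
P(0) × 2.22991 = 1
P(0) = 1/2.22991 = 0.4484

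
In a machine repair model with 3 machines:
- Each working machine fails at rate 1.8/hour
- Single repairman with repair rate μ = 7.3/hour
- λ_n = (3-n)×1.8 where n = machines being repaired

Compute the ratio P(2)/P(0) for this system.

P(2)/P(0) = ∏_{i=0}^{2-1} λ_i/μ_{i+1}
= (3-0)×1.8/7.3 × (3-1)×1.8/7.3
= 0.3648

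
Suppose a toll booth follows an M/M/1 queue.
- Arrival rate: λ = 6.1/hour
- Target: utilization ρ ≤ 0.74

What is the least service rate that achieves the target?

ρ = λ/μ, so μ = λ/ρ
μ ≥ 6.1/0.74 = 8.2432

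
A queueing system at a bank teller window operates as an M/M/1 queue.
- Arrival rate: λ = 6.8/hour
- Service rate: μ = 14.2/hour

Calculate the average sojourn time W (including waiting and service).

First, compute utilization: ρ = λ/μ = 6.8/14.2 = 0.4789
For M/M/1: W = 1/(μ-λ)
W = 1/(14.2-6.8) = 1/7.40
W = 0.1351 hours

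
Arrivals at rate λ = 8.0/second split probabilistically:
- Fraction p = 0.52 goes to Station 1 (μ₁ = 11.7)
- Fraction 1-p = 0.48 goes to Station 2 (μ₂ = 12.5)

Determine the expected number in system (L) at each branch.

Effective rates: λ₁ = 8.0×0.52 = 4.16, λ₂ = 8.0×0.48 = 3.84
Station 1: ρ₁ = 4.16/11.7 = 0.35556, L₁ = ρ₁/(1-ρ₁) = 0.35556/(1-0.35556) = 0.5517
Station 2: ρ₂ = 3.84/12.5 = 0.3072, L₂ = ρ₂/(1-ρ₂) = 0.3072/(1-0.3072) = 0.4434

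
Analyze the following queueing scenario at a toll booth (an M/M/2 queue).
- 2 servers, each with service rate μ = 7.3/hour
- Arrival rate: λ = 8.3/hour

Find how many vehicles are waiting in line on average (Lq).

Traffic intensity: ρ = λ/(cμ) = 8.3/(2×7.3) = 0.5685
Since ρ = 0.5685 < 1, system is stable.
Offered load a = λ/μ = cρ = 8.3/7.3 = 1.1370
P₀ = [ Σₙ₌₀^1 aⁿ/n! + a^2/(2!(1-ρ)) ]⁻¹
Σ = a^0/0! + a^1/1! = 1.0000 + 1.1370 = 2.1370
a^2/(2!(1-ρ)) = 1.2927/(2 × 0.4315) = 1.4979
P₀ = 1/(2.1370 + 1.4979) = 0.2751
Lq = P₀·a^2·ρ / (2!(1-ρ)²) = 0.2751 × 1.2927 × 0.5685 / (2 × 0.1862) = 0.5429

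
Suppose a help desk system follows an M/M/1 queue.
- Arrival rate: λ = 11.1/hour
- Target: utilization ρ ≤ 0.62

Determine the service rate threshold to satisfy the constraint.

ρ = λ/μ, so μ = λ/ρ
μ ≥ 11.1/0.62 = 17.9032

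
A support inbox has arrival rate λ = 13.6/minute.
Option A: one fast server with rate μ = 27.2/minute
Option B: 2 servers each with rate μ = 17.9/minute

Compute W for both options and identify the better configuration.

Option A: single server μ = 27.2 (M/M/1)
  ρ_A = 13.6/27.2 = 0.5000
  W_A = 1/(μ-λ) = 1/(27.2-13.6) = 1/13.60 = 0.07353

Option B: 2 servers μ = 17.9 (M/M/2)
  ρ_B = λ/(cμ) = 13.6/(2×17.9) = 0.3799
  Offered load a = λ/μ = cρ = 13.6/17.9 = 0.7598
  P₀ = [ Σₙ₌₀^1 aⁿ/n! + a^2/(2!(1-ρ)) ]⁻¹
  Σ = a^0/0! + a^1/1! = 1.0000 + 0.7598 = 1.7598
  a^2/(2!(1-ρ)) = 0.57726/(2 × 0.62011) = 0.4654
  P₀ = 1/(1.7598 + 0.4654) = 0.4494
  Lq = P₀·a^2·ρ / (2!(1-ρ)²) = 0.44939 × 0.57726 × 0.37989 / (2 × 0.38454) = 0.1281
  Wq_B = Lq/λ = 0.12814/13.6 = 0.009422
  W_B = Wq_B + 1/μ = 0.009422 + 0.05587 = 0.06529

Since W_B = 0.06529 < W_A = 0.07353, Option B (multiple servers) has the shorter time in system.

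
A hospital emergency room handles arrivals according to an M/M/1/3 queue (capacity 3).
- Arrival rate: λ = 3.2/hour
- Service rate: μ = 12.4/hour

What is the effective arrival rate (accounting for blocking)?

ρ = λ/μ = 3.2/12.4 = 0.25806
P₀ = (1-ρ)/(1-ρ^(K+1)) = (1-0.25806)/(1-0.25806^4) = 0.7419/0.9956 = 0.7452
P_K = P₀×ρ^K = 0.7452 × 0.25806^3 = 0.7452 × 0.01719 = 0.01281
λ_eff = λ(1-P_K) = 3.2 × (1 - 0.01281) = 3.2 × 0.9872 = 3.1590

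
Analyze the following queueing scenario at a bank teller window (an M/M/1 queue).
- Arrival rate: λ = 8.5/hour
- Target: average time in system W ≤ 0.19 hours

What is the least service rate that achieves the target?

For M/M/1: W = 1/(μ-λ)
Need W ≤ 0.19, so 1/(μ-λ) ≤ 0.19
μ - λ ≥ 1/0.19 = 5.2632
μ ≥ 8.5 + 5.2632 = 13.7632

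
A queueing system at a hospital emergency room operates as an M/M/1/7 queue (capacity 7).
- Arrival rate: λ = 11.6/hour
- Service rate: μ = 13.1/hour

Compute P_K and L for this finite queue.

ρ = λ/μ = 11.6/13.1 = 0.885496
P₀ = (1-ρ)/(1-ρ^(K+1)) = (1-0.885496)/(1-0.885496^8) = 0.1145/0.6220 = 0.1841
P_K = P₀×ρ^K = 0.18409 × 0.885496^7 = 0.18409 × 0.42688 = 0.07858
Blocking probability P_7 = 0.07858 (7.86%)
L = ρ[1 - (K+1)ρ^K + Kρ^(K+1)] / [(1-ρ)(1-ρ^(K+1))]
L = 0.885496 × (1 - 8×0.426880 + 7×0.378001) / ((1 - 0.885496) × (1 - 0.378001)) = 2.8716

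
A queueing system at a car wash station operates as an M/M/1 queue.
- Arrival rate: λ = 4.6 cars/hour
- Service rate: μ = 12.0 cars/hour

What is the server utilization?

Server utilization: ρ = λ/μ
ρ = 4.6/12.0 = 0.3833
The server is busy 38.33% of the time.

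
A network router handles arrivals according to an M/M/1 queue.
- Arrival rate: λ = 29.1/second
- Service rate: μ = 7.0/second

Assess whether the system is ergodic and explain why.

Stability requires ρ = λ/(cμ) < 1
ρ = 29.1/(1 × 7.0) = 29.1/7.00 = 4.1571
Since 4.1571 ≥ 1, the system is UNSTABLE.
Queue grows without bound. Need μ > λ = 29.1.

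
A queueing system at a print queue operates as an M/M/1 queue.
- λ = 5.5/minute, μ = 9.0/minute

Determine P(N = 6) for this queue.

ρ = λ/μ = 5.5/9.0 = 0.61111
P(n) = (1-ρ)ρⁿ
P(6) = (1-0.61111) × 0.61111^6
P(6) = 0.3889 × 0.05209
P(6) = 0.02026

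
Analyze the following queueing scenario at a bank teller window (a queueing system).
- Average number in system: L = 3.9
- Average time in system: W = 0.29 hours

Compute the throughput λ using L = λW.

Little's Law: L = λW, so λ = L/W
λ = 3.9/0.29 = 13.4483 transactions/hour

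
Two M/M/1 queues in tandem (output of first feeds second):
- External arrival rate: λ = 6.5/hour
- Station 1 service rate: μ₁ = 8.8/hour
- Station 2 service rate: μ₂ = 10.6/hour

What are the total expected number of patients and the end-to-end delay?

By Jackson's theorem, each station behaves as independent M/M/1.
Station 1: ρ₁ = 6.5/8.8 = 0.7386, L₁ = ρ₁/(1-ρ₁) = λ/(μ₁-λ) = 6.5/2.30 = 2.8261
Station 2: ρ₂ = 6.5/10.6 = 0.6132, L₂ = ρ₂/(1-ρ₂) = λ/(μ₂-λ) = 6.5/4.10 = 1.5854
Total: L = L₁ + L₂ = 2.8261 + 1.5854 = 4.4115
W = L/λ = 4.4115/6.5 = 0.6787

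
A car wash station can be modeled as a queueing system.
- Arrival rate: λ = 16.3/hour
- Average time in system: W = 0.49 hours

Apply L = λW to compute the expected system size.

Little's Law: L = λW
L = 16.3 × 0.49 = 7.9870 cars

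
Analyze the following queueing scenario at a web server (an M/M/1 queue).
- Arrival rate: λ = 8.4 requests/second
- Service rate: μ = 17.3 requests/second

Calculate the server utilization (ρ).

Server utilization: ρ = λ/μ
ρ = 8.4/17.3 = 0.4855
The server is busy 48.55% of the time.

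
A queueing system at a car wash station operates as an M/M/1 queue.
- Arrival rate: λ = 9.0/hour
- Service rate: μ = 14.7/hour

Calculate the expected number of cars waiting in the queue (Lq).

ρ = λ/μ = 9.0/14.7 = 0.6122
For M/M/1: Lq = λ²/(μ(μ-λ))
Lq = 81.00/(14.7 × 5.70)
Lq = 0.9667 cars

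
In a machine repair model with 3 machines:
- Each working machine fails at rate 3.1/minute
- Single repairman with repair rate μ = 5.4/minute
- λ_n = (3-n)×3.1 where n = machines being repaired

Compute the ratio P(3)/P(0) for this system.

P(3)/P(0) = ∏_{i=0}^{3-1} λ_i/μ_{i+1}
= (3-0)×3.1/5.4 × (3-1)×3.1/5.4 × (3-2)×3.1/5.4
= 1.1352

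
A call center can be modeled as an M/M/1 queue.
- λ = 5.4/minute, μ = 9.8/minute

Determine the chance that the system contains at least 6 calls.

ρ = λ/μ = 5.4/9.8 = 0.55102
P(N ≥ n) = ρⁿ
P(N ≥ 6) = 0.55102^6
P(N ≥ 6) = 0.02799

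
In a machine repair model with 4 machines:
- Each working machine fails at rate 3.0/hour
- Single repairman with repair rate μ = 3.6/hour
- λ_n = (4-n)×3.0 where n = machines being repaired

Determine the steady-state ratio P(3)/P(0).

P(3)/P(0) = ∏_{i=0}^{3-1} λ_i/μ_{i+1}
= (4-0)×3.0/3.6 × (4-1)×3.0/3.6 × (4-2)×3.0/3.6
= 13.8889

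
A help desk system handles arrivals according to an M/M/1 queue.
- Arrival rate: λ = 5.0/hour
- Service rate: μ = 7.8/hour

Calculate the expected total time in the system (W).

First, compute utilization: ρ = λ/μ = 5.0/7.8 = 0.6410
For M/M/1: W = 1/(μ-λ)
W = 1/(7.8-5.0) = 1/2.80
W = 0.3571 hours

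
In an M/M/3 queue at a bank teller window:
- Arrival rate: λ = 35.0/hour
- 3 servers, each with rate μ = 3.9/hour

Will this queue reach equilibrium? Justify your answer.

Stability requires ρ = λ/(cμ) < 1
ρ = 35.0/(3 × 3.9) = 35.0/11.70 = 2.9915
Since 2.9915 ≥ 1, the system is UNSTABLE.
Need c > λ/μ = 35.0/3.9 = 8.97.
Minimum servers needed: c = 9.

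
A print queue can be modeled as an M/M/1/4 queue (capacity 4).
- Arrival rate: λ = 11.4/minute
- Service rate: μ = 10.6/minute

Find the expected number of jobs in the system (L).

ρ = λ/μ = 11.4/10.6 = 1.0755
P₀ = (1-ρ)/(1-ρ^(K+1)) = (1-1.0755)/(1-1.0755^5) = -0.07550/-0.4390 = 0.1720
P_K = P₀×ρ^K = 0.1720 × 1.0755^4 = 0.1720 × 1.3380 = 0.2301
L = ρ[1 - (K+1)ρ^K + Kρ^(K+1)] / [(1-ρ)(1-ρ^(K+1))]
L = 1.0755 × (1 - 5×1.3379555 + 4×1.4389711) / ((1 - 1.0755) × (1 - 1.4389711)) = 2.1452 jobs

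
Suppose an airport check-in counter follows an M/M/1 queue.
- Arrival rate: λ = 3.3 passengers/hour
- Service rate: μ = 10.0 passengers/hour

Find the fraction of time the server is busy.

Server utilization: ρ = λ/μ
ρ = 3.3/10.0 = 0.3300
The server is busy 33.00% of the time.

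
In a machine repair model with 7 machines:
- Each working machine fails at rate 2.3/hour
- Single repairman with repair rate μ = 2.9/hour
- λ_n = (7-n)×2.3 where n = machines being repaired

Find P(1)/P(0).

P(1)/P(0) = ∏_{i=0}^{1-1} λ_i/μ_{i+1}
= (7-0)×2.3/2.9
= 5.5517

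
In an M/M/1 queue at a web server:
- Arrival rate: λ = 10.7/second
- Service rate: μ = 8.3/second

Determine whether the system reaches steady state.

Stability requires ρ = λ/(cμ) < 1
ρ = 10.7/(1 × 8.3) = 10.7/8.30 = 1.2892
Since 1.2892 ≥ 1, the system is UNSTABLE.
Queue grows without bound. Need μ > λ = 10.7.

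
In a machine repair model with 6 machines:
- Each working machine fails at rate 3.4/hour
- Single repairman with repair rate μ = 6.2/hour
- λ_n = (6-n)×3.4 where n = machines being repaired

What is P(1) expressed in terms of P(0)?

P(1)/P(0) = ∏_{i=0}^{1-1} λ_i/μ_{i+1}
= (6-0)×3.4/6.2
= 3.2903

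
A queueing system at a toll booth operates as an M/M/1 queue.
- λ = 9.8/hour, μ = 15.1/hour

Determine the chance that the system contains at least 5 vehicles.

ρ = λ/μ = 9.8/15.1 = 0.6490
P(N ≥ n) = ρⁿ
P(N ≥ 5) = 0.6490^5
P(N ≥ 5) = 0.1151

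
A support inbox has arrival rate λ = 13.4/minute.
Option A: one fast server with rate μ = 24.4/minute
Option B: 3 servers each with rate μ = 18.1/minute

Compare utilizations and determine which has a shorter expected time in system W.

Option A: single server μ = 24.4 (M/M/1)
  ρ_A = 13.4/24.4 = 0.5492
  W_A = 1/(μ-λ) = 1/(24.4-13.4) = 1/11.00 = 0.09091

Option B: 3 servers μ = 18.1 (M/M/3)
  ρ_B = λ/(cμ) = 13.4/(3×18.1) = 0.2468
  Offered load a = λ/μ = cρ = 13.4/18.1 = 0.7403
  P₀ = [ Σₙ₌₀^2 aⁿ/n! + a^3/(3!(1-ρ)) ]⁻¹
  Σ = a^0/0! + a^1/1! + a^2/2! = 1.0000 + 0.74033 + 0.27405 = 2.0144
  a^3/(3!(1-ρ)) = 0.4058/(6 × 0.7532) = 0.08979
  P₀ = 1/(2.0144 + 0.08979) = 0.4752
  Lq = P₀·a^3·ρ / (3!(1-ρ)²) = 0.4752 × 0.4058 × 0.2468 / (6 × 0.5673) = 0.01398
  Wq_B = Lq/λ = 0.01398/13.4 = 0.001043
  W_B = Wq_B + 1/μ = 0.001043 + 0.05525 = 0.05629

Since W_B = 0.05629 < W_A = 0.09091, Option B (multiple servers) has the shorter time in system.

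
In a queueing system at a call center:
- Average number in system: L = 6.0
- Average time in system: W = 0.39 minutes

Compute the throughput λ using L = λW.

Little's Law: L = λW, so λ = L/W
λ = 6.0/0.39 = 15.3846 calls/minute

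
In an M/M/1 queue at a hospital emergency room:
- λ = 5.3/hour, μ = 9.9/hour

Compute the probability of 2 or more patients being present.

ρ = λ/μ = 5.3/9.9 = 0.53535
P(N ≥ n) = ρⁿ
P(N ≥ 2) = 0.53535^2
P(N ≥ 2) = 0.2866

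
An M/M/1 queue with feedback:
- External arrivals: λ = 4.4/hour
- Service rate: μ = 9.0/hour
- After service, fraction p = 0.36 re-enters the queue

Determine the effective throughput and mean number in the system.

Effective arrival rate: λ_eff = λ/(1-p) = 4.4/(1-0.36) = 4.4/0.64 = 6.8750
ρ = λ_eff/μ = 6.8750/9.0 = 0.76389
L = ρ/(1-ρ) = 0.76389/(1-0.76389) = 3.2353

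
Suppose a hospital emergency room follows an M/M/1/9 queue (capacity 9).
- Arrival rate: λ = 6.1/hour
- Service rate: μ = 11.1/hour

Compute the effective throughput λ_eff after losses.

ρ = λ/μ = 6.1/11.1 = 0.54955
P₀ = (1-ρ)/(1-ρ^(K+1)) = (1-0.54955)/(1-0.54955^10) = 0.4505/0.9975 = 0.4516
P_K = P₀×ρ^K = 0.45158 × 0.54955^9 = 0.45158 × 0.0045716 = 0.002064
λ_eff = λ(1-P_K) = 6.1 × (1 - 0.002064) = 6.1 × 0.99794 = 6.0874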